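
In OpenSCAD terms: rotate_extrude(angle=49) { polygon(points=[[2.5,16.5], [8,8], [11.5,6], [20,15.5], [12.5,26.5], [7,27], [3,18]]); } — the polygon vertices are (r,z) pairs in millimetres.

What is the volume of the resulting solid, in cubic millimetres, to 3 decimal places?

Profile (r,z), 7 vertices: (2.5,16.5) (8,8) (11.5,6) (20,15.5) (12.5,26.5) (7,27) (3,18)
edge 0: (2.5,16.5)→(8,8)  cross = 2.5·8 − 8·16.5 = -112.0000; (r_i+r_j)·cross = 10.5·-112.0000 = -1176.0000
edge 1: (8,8)→(11.5,6)  cross = 8·6 − 11.5·8 = -44.0000; (r_i+r_j)·cross = 19.5·-44.0000 = -858.0000
edge 2: (11.5,6)→(20,15.5)  cross = 11.5·15.5 − 20·6 = 58.2500; (r_i+r_j)·cross = 31.5·58.2500 = 1834.8750
edge 3: (20,15.5)→(12.5,26.5)  cross = 20·26.5 − 12.5·15.5 = 336.2500; (r_i+r_j)·cross = 32.5·336.2500 = 10928.1250
edge 4: (12.5,26.5)→(7,27)  cross = 12.5·27 − 7·26.5 = 152.0000; (r_i+r_j)·cross = 19.5·152.0000 = 2964.0000
edge 5: (7,27)→(3,18)  cross = 7·18 − 3·27 = 45.0000; (r_i+r_j)·cross = 10·45.0000 = 450.0000
edge 6: (3,18)→(2.5,16.5)  cross = 3·16.5 − 2.5·18 = 4.5000; (r_i+r_j)·cross = 5.5·4.5000 = 24.7500
Σcross = 440.0000 → A = |Σcross|/2 = 220.0000 mm²
Σ(r_i+r_j)·cross = 14167.7500 → first moment M = |Σ|/6 = 2361.2917
R_c = M/A = 2361.2917/220.0000 = 10.7331 mm
θ = 49° = 0.855211 rad
V = θ·R_c·A = 0.855211·10.7331·220.0000 = 2019.403 mm³

Volume = 2019.403 mm³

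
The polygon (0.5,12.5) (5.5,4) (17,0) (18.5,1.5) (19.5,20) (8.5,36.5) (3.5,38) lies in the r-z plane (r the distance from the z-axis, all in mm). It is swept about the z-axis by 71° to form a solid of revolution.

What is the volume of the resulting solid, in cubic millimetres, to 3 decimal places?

Profile (r,z), 7 vertices: (0.5,12.5) (5.5,4) (17,0) (18.5,1.5) (19.5,20) (8.5,36.5) (3.5,38)
edge 0: (0.5,12.5)→(5.5,4)  cross = 0.5·4 − 5.5·12.5 = -66.7500; (r_i+r_j)·cross = 6·-66.7500 = -400.5000
edge 1: (5.5,4)→(17,0)  cross = 5.5·0 − 17·4 = -68.0000; (r_i+r_j)·cross = 22.5·-68.0000 = -1530.0000
edge 2: (17,0)→(18.5,1.5)  cross = 17·1.5 − 18.5·0 = 25.5000; (r_i+r_j)·cross = 35.5·25.5000 = 905.2500
edge 3: (18.5,1.5)→(19.5,20)  cross = 18.5·20 − 19.5·1.5 = 340.7500; (r_i+r_j)·cross = 38·340.7500 = 12948.5000
edge 4: (19.5,20)→(8.5,36.5)  cross = 19.5·36.5 − 8.5·20 = 541.7500; (r_i+r_j)·cross = 28·541.7500 = 15169.0000
edge 5: (8.5,36.5)→(3.5,38)  cross = 8.5·38 − 3.5·36.5 = 195.2500; (r_i+r_j)·cross = 12·195.2500 = 2343.0000
edge 6: (3.5,38)→(0.5,12.5)  cross = 3.5·12.5 − 0.5·38 = 24.7500; (r_i+r_j)·cross = 4·24.7500 = 99.0000
Σcross = 993.2500 → A = |Σcross|/2 = 496.6250 mm²
Σ(r_i+r_j)·cross = 29534.2500 → first moment M = |Σ|/6 = 4922.3750
R_c = M/A = 4922.3750/496.6250 = 9.9117 mm
θ = 71° = 1.239184 rad
V = θ·R_c·A = 1.239184·9.9117·496.6250 = 6099.727 mm³

Volume = 6099.727 mm³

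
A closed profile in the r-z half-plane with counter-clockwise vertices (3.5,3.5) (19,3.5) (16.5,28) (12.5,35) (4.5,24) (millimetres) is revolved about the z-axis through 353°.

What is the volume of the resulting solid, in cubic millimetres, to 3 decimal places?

Profile (r,z), 5 vertices: (3.5,3.5) (19,3.5) (16.5,28) (12.5,35) (4.5,24)
edge 0: (3.5,3.5)→(19,3.5)  cross = 3.5·3.5 − 19·3.5 = -54.2500; (r_i+r_j)·cross = 22.5·-54.2500 = -1220.6250
edge 1: (19,3.5)→(16.5,28)  cross = 19·28 − 16.5·3.5 = 474.2500; (r_i+r_j)·cross = 35.5·474.2500 = 16835.8750
edge 2: (16.5,28)→(12.5,35)  cross = 16.5·35 − 12.5·28 = 227.5000; (r_i+r_j)·cross = 29·227.5000 = 6597.5000
edge 3: (12.5,35)→(4.5,24)  cross = 12.5·24 − 4.5·35 = 142.5000; (r_i+r_j)·cross = 17·142.5000 = 2422.5000
edge 4: (4.5,24)→(3.5,3.5)  cross = 4.5·3.5 − 3.5·24 = -68.2500; (r_i+r_j)·cross = 8·-68.2500 = -546.0000
Σcross = 721.7500 → A = |Σcross|/2 = 360.8750 mm²
Σ(r_i+r_j)·cross = 24089.2500 → first moment M = |Σ|/6 = 4014.8750
R_c = M/A = 4014.8750/360.8750 = 11.1254 mm
θ = 353° = 6.161012 rad
V = θ·R_c·A = 6.161012·11.1254·360.8750 = 24735.694 mm³

Volume = 24735.694 mm³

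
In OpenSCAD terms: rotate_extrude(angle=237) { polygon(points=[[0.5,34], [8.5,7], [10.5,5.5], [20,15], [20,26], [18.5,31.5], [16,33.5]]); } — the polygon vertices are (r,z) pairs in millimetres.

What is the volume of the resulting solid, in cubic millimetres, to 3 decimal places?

Volume = 17649.114 mm³

Profile (r,z), 7 vertices: (0.5,34) (8.5,7) (10.5,5.5) (20,15) (20,26) (18.5,31.5) (16,33.5)
edge 0: (0.5,34)→(8.5,7)  cross = 0.5·7 − 8.5·34 = -285.5000; (r_i+r_j)·cross = 9·-285.5000 = -2569.5000
edge 1: (8.5,7)→(10.5,5.5)  cross = 8.5·5.5 − 10.5·7 = -26.7500; (r_i+r_j)·cross = 19·-26.7500 = -508.2500
edge 2: (10.5,5.5)→(20,15)  cross = 10.5·15 − 20·5.5 = 47.5000; (r_i+r_j)·cross = 30.5·47.5000 = 1448.7500
edge 3: (20,15)→(20,26)  cross = 20·26 − 20·15 = 220.0000; (r_i+r_j)·cross = 40·220.0000 = 8800.0000
edge 4: (20,26)→(18.5,31.5)  cross = 20·31.5 − 18.5·26 = 149.0000; (r_i+r_j)·cross = 38.5·149.0000 = 5736.5000
edge 5: (18.5,31.5)→(16,33.5)  cross = 18.5·33.5 − 16·31.5 = 115.7500; (r_i+r_j)·cross = 34.5·115.7500 = 3993.3750
edge 6: (16,33.5)→(0.5,34)  cross = 16·34 − 0.5·33.5 = 527.2500; (r_i+r_j)·cross = 16.5·527.2500 = 8699.6250
Σcross = 747.2500 → A = |Σcross|/2 = 373.6250 mm²
Σ(r_i+r_j)·cross = 25600.5000 → first moment M = |Σ|/6 = 4266.7500
R_c = M/A = 4266.7500/373.6250 = 11.4199 mm
θ = 237° = 4.136430 rad
V = θ·R_c·A = 4.136430·11.4199·373.6250 = 17649.114 mm³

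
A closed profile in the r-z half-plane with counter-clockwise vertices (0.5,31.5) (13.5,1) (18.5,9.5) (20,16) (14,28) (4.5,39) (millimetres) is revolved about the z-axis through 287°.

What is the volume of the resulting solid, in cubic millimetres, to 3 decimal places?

Profile (r,z), 6 vertices: (0.5,31.5) (13.5,1) (18.5,9.5) (20,16) (14,28) (4.5,39)
edge 0: (0.5,31.5)→(13.5,1)  cross = 0.5·1 − 13.5·31.5 = -424.7500; (r_i+r_j)·cross = 14·-424.7500 = -5946.5000
edge 1: (13.5,1)→(18.5,9.5)  cross = 13.5·9.5 − 18.5·1 = 109.7500; (r_i+r_j)·cross = 32·109.7500 = 3512.0000
edge 2: (18.5,9.5)→(20,16)  cross = 18.5·16 − 20·9.5 = 106.0000; (r_i+r_j)·cross = 38.5·106.0000 = 4081.0000
edge 3: (20,16)→(14,28)  cross = 20·28 − 14·16 = 336.0000; (r_i+r_j)·cross = 34·336.0000 = 11424.0000
edge 4: (14,28)→(4.5,39)  cross = 14·39 − 4.5·28 = 420.0000; (r_i+r_j)·cross = 18.5·420.0000 = 7770.0000
edge 5: (4.5,39)→(0.5,31.5)  cross = 4.5·31.5 − 0.5·39 = 122.2500; (r_i+r_j)·cross = 5·122.2500 = 611.2500
Σcross = 669.2500 → A = |Σcross|/2 = 334.6250 mm²
Σ(r_i+r_j)·cross = 21451.7500 → first moment M = |Σ|/6 = 3575.2917
R_c = M/A = 3575.2917/334.6250 = 10.6845 mm
θ = 287° = 5.009095 rad
V = θ·R_c·A = 5.009095·10.6845·334.6250 = 17908.975 mm³

Volume = 17908.975 mm³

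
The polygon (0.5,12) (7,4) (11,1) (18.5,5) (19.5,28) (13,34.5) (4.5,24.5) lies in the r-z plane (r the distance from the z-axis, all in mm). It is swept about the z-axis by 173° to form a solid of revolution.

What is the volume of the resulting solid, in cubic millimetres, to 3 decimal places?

Volume = 14530.831 mm³

Profile (r,z), 7 vertices: (0.5,12) (7,4) (11,1) (18.5,5) (19.5,28) (13,34.5) (4.5,24.5)
edge 0: (0.5,12)→(7,4)  cross = 0.5·4 − 7·12 = -82.0000; (r_i+r_j)·cross = 7.5·-82.0000 = -615.0000
edge 1: (7,4)→(11,1)  cross = 7·1 − 11·4 = -37.0000; (r_i+r_j)·cross = 18·-37.0000 = -666.0000
edge 2: (11,1)→(18.5,5)  cross = 11·5 − 18.5·1 = 36.5000; (r_i+r_j)·cross = 29.5·36.5000 = 1076.7500
edge 3: (18.5,5)→(19.5,28)  cross = 18.5·28 − 19.5·5 = 420.5000; (r_i+r_j)·cross = 38·420.5000 = 15979.0000
edge 4: (19.5,28)→(13,34.5)  cross = 19.5·34.5 − 13·28 = 308.7500; (r_i+r_j)·cross = 32.5·308.7500 = 10034.3750
edge 5: (13,34.5)→(4.5,24.5)  cross = 13·24.5 − 4.5·34.5 = 163.2500; (r_i+r_j)·cross = 17.5·163.2500 = 2856.8750
edge 6: (4.5,24.5)→(0.5,12)  cross = 4.5·12 − 0.5·24.5 = 41.7500; (r_i+r_j)·cross = 5·41.7500 = 208.7500
Σcross = 851.7500 → A = |Σcross|/2 = 425.8750 mm²
Σ(r_i+r_j)·cross = 28874.7500 → first moment M = |Σ|/6 = 4812.4583
R_c = M/A = 4812.4583/425.8750 = 11.3002 mm
θ = 173° = 3.019420 rad
V = θ·R_c·A = 3.019420·11.3002·425.8750 = 14530.831 mm³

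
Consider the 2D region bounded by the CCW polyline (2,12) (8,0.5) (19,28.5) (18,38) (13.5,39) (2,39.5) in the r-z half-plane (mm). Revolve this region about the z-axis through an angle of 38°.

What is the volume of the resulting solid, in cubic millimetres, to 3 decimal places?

Volume = 2815.653 mm³

Profile (r,z), 6 vertices: (2,12) (8,0.5) (19,28.5) (18,38) (13.5,39) (2,39.5)
edge 0: (2,12)→(8,0.5)  cross = 2·0.5 − 8·12 = -95.0000; (r_i+r_j)·cross = 10·-95.0000 = -950.0000
edge 1: (8,0.5)→(19,28.5)  cross = 8·28.5 − 19·0.5 = 218.5000; (r_i+r_j)·cross = 27·218.5000 = 5899.5000
edge 2: (19,28.5)→(18,38)  cross = 19·38 − 18·28.5 = 209.0000; (r_i+r_j)·cross = 37·209.0000 = 7733.0000
edge 3: (18,38)→(13.5,39)  cross = 18·39 − 13.5·38 = 189.0000; (r_i+r_j)·cross = 31.5·189.0000 = 5953.5000
edge 4: (13.5,39)→(2,39.5)  cross = 13.5·39.5 − 2·39 = 455.2500; (r_i+r_j)·cross = 15.5·455.2500 = 7056.3750
edge 5: (2,39.5)→(2,12)  cross = 2·12 − 2·39.5 = -55.0000; (r_i+r_j)·cross = 4·-55.0000 = -220.0000
Σcross = 921.7500 → A = |Σcross|/2 = 460.8750 mm²
Σ(r_i+r_j)·cross = 25472.3750 → first moment M = |Σ|/6 = 4245.3958
R_c = M/A = 4245.3958/460.8750 = 9.2116 mm
θ = 38° = 0.663225 rad
V = θ·R_c·A = 0.663225·9.2116·460.8750 = 2815.653 mm³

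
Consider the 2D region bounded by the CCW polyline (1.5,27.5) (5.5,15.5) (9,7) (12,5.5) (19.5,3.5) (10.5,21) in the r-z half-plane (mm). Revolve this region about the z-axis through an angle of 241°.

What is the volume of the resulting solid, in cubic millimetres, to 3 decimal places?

Volume = 6399.887 mm³

Profile (r,z), 6 vertices: (1.5,27.5) (5.5,15.5) (9,7) (12,5.5) (19.5,3.5) (10.5,21)
edge 0: (1.5,27.5)→(5.5,15.5)  cross = 1.5·15.5 − 5.5·27.5 = -128.0000; (r_i+r_j)·cross = 7·-128.0000 = -896.0000
edge 1: (5.5,15.5)→(9,7)  cross = 5.5·7 − 9·15.5 = -101.0000; (r_i+r_j)·cross = 14.5·-101.0000 = -1464.5000
edge 2: (9,7)→(12,5.5)  cross = 9·5.5 − 12·7 = -34.5000; (r_i+r_j)·cross = 21·-34.5000 = -724.5000
edge 3: (12,5.5)→(19.5,3.5)  cross = 12·3.5 − 19.5·5.5 = -65.2500; (r_i+r_j)·cross = 31.5·-65.2500 = -2055.3750
edge 4: (19.5,3.5)→(10.5,21)  cross = 19.5·21 − 10.5·3.5 = 372.7500; (r_i+r_j)·cross = 30·372.7500 = 11182.5000
edge 5: (10.5,21)→(1.5,27.5)  cross = 10.5·27.5 − 1.5·21 = 257.2500; (r_i+r_j)·cross = 12·257.2500 = 3087.0000
Σcross = 301.2500 → A = |Σcross|/2 = 150.6250 mm²
Σ(r_i+r_j)·cross = 9129.1250 → first moment M = |Σ|/6 = 1521.5208
R_c = M/A = 1521.5208/150.6250 = 10.1014 mm
θ = 241° = 4.206243 rad
V = θ·R_c·A = 4.206243·10.1014·150.6250 = 6399.887 mm³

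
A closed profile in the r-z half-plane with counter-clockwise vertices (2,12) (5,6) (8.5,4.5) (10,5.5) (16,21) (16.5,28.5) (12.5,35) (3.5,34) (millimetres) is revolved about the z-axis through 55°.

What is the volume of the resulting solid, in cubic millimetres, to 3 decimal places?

Profile (r,z), 8 vertices: (2,12) (5,6) (8.5,4.5) (10,5.5) (16,21) (16.5,28.5) (12.5,35) (3.5,34)
edge 0: (2,12)→(5,6)  cross = 2·6 − 5·12 = -48.0000; (r_i+r_j)·cross = 7·-48.0000 = -336.0000
edge 1: (5,6)→(8.5,4.5)  cross = 5·4.5 − 8.5·6 = -28.5000; (r_i+r_j)·cross = 13.5·-28.5000 = -384.7500
edge 2: (8.5,4.5)→(10,5.5)  cross = 8.5·5.5 − 10·4.5 = 1.7500; (r_i+r_j)·cross = 18.5·1.7500 = 32.3750
edge 3: (10,5.5)→(16,21)  cross = 10·21 − 16·5.5 = 122.0000; (r_i+r_j)·cross = 26·122.0000 = 3172.0000
edge 4: (16,21)→(16.5,28.5)  cross = 16·28.5 − 16.5·21 = 109.5000; (r_i+r_j)·cross = 32.5·109.5000 = 3558.7500
edge 5: (16.5,28.5)→(12.5,35)  cross = 16.5·35 − 12.5·28.5 = 221.2500; (r_i+r_j)·cross = 29·221.2500 = 6416.2500
edge 6: (12.5,35)→(3.5,34)  cross = 12.5·34 − 3.5·35 = 302.5000; (r_i+r_j)·cross = 16·302.5000 = 4840.0000
edge 7: (3.5,34)→(2,12)  cross = 3.5·12 − 2·34 = -26.0000; (r_i+r_j)·cross = 5.5·-26.0000 = -143.0000
Σcross = 654.5000 → A = |Σcross|/2 = 327.2500 mm²
Σ(r_i+r_j)·cross = 17155.6250 → first moment M = |Σ|/6 = 2859.2708
R_c = M/A = 2859.2708/327.2500 = 8.7373 mm
θ = 55° = 0.959931 rad
V = θ·R_c·A = 0.959931·8.7373·327.2500 = 2744.703 mm³

Volume = 2744.703 mm³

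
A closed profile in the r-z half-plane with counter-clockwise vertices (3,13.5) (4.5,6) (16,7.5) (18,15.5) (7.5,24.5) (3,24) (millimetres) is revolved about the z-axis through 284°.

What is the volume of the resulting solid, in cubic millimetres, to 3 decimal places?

Profile (r,z), 6 vertices: (3,13.5) (4.5,6) (16,7.5) (18,15.5) (7.5,24.5) (3,24)
edge 0: (3,13.5)→(4.5,6)  cross = 3·6 − 4.5·13.5 = -42.7500; (r_i+r_j)·cross = 7.5·-42.7500 = -320.6250
edge 1: (4.5,6)→(16,7.5)  cross = 4.5·7.5 − 16·6 = -62.2500; (r_i+r_j)·cross = 20.5·-62.2500 = -1276.1250
edge 2: (16,7.5)→(18,15.5)  cross = 16·15.5 − 18·7.5 = 113.0000; (r_i+r_j)·cross = 34·113.0000 = 3842.0000
edge 3: (18,15.5)→(7.5,24.5)  cross = 18·24.5 − 7.5·15.5 = 324.7500; (r_i+r_j)·cross = 25.5·324.7500 = 8281.1250
edge 4: (7.5,24.5)→(3,24)  cross = 7.5·24 − 3·24.5 = 106.5000; (r_i+r_j)·cross = 10.5·106.5000 = 1118.2500
edge 5: (3,24)→(3,13.5)  cross = 3·13.5 − 3·24 = -31.5000; (r_i+r_j)·cross = 6·-31.5000 = -189.0000
Σcross = 407.7500 → A = |Σcross|/2 = 203.8750 mm²
Σ(r_i+r_j)·cross = 11455.6250 → first moment M = |Σ|/6 = 1909.2708
R_c = M/A = 1909.2708/203.8750 = 9.3649 mm
θ = 284° = 4.956735 rad
V = θ·R_c·A = 4.956735·9.3649·203.8750 = 9463.750 mm³

Volume = 9463.750 mm³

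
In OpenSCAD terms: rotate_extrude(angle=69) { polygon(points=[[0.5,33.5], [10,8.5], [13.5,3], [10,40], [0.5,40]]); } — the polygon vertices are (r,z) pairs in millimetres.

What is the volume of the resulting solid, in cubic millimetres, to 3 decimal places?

Profile (r,z), 5 vertices: (0.5,33.5) (10,8.5) (13.5,3) (10,40) (0.5,40)
edge 0: (0.5,33.5)→(10,8.5)  cross = 0.5·8.5 − 10·33.5 = -330.7500; (r_i+r_j)·cross = 10.5·-330.7500 = -3472.8750
edge 1: (10,8.5)→(13.5,3)  cross = 10·3 − 13.5·8.5 = -84.7500; (r_i+r_j)·cross = 23.5·-84.7500 = -1991.6250
edge 2: (13.5,3)→(10,40)  cross = 13.5·40 − 10·3 = 510.0000; (r_i+r_j)·cross = 23.5·510.0000 = 11985.0000
edge 3: (10,40)→(0.5,40)  cross = 10·40 − 0.5·40 = 380.0000; (r_i+r_j)·cross = 10.5·380.0000 = 3990.0000
edge 4: (0.5,40)→(0.5,33.5)  cross = 0.5·33.5 − 0.5·40 = -3.2500; (r_i+r_j)·cross = 1·-3.2500 = -3.2500
Σcross = 471.2500 → A = |Σcross|/2 = 235.6250 mm²
Σ(r_i+r_j)·cross = 10507.2500 → first moment M = |Σ|/6 = 1751.2083
R_c = M/A = 1751.2083/235.6250 = 7.4322 mm
θ = 69° = 1.204277 rad
V = θ·R_c·A = 1.204277·7.4322·235.6250 = 2108.940 mm³

Volume = 2108.940 mm³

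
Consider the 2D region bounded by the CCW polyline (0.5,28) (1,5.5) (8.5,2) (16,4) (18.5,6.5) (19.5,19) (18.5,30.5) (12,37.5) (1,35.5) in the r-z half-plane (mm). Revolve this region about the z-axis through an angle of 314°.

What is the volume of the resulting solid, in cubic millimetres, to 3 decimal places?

Volume = 30568.617 mm³

Profile (r,z), 9 vertices: (0.5,28) (1,5.5) (8.5,2) (16,4) (18.5,6.5) (19.5,19) (18.5,30.5) (12,37.5) (1,35.5)
edge 0: (0.5,28)→(1,5.5)  cross = 0.5·5.5 − 1·28 = -25.2500; (r_i+r_j)·cross = 1.5·-25.2500 = -37.8750
edge 1: (1,5.5)→(8.5,2)  cross = 1·2 − 8.5·5.5 = -44.7500; (r_i+r_j)·cross = 9.5·-44.7500 = -425.1250
edge 2: (8.5,2)→(16,4)  cross = 8.5·4 − 16·2 = 2.0000; (r_i+r_j)·cross = 24.5·2.0000 = 49.0000
edge 3: (16,4)→(18.5,6.5)  cross = 16·6.5 − 18.5·4 = 30.0000; (r_i+r_j)·cross = 34.5·30.0000 = 1035.0000
edge 4: (18.5,6.5)→(19.5,19)  cross = 18.5·19 − 19.5·6.5 = 224.7500; (r_i+r_j)·cross = 38·224.7500 = 8540.5000
edge 5: (19.5,19)→(18.5,30.5)  cross = 19.5·30.5 − 18.5·19 = 243.2500; (r_i+r_j)·cross = 38·243.2500 = 9243.5000
edge 6: (18.5,30.5)→(12,37.5)  cross = 18.5·37.5 − 12·30.5 = 327.7500; (r_i+r_j)·cross = 30.5·327.7500 = 9996.3750
edge 7: (12,37.5)→(1,35.5)  cross = 12·35.5 − 1·37.5 = 388.5000; (r_i+r_j)·cross = 13·388.5000 = 5050.5000
edge 8: (1,35.5)→(0.5,28)  cross = 1·28 − 0.5·35.5 = 10.2500; (r_i+r_j)·cross = 1.5·10.2500 = 15.3750
Σcross = 1156.5000 → A = |Σcross|/2 = 578.2500 mm²
Σ(r_i+r_j)·cross = 33467.2500 → first moment M = |Σ|/6 = 5577.8750
R_c = M/A = 5577.8750/578.2500 = 9.6461 mm
θ = 314° = 5.480334 rad
V = θ·R_c·A = 5.480334·9.6461·578.2500 = 30568.617 mm³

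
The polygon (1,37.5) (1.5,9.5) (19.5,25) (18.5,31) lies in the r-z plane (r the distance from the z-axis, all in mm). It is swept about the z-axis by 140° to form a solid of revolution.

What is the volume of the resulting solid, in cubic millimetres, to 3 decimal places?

Profile (r,z), 4 vertices: (1,37.5) (1.5,9.5) (19.5,25) (18.5,31)
edge 0: (1,37.5)→(1.5,9.5)  cross = 1·9.5 − 1.5·37.5 = -46.7500; (r_i+r_j)·cross = 2.5·-46.7500 = -116.8750
edge 1: (1.5,9.5)→(19.5,25)  cross = 1.5·25 − 19.5·9.5 = -147.7500; (r_i+r_j)·cross = 21·-147.7500 = -3102.7500
edge 2: (19.5,25)→(18.5,31)  cross = 19.5·31 − 18.5·25 = 142.0000; (r_i+r_j)·cross = 38·142.0000 = 5396.0000
edge 3: (18.5,31)→(1,37.5)  cross = 18.5·37.5 − 1·31 = 662.7500; (r_i+r_j)·cross = 19.5·662.7500 = 12923.6250
Σcross = 610.2500 → A = |Σcross|/2 = 305.1250 mm²
Σ(r_i+r_j)·cross = 15100.0000 → first moment M = |Σ|/6 = 2516.6667
R_c = M/A = 2516.6667/305.1250 = 8.2480 mm
θ = 140° = 2.443461 rad
V = θ·R_c·A = 2.443461·8.2480·305.1250 = 6149.377 mm³

Volume = 6149.377 mm³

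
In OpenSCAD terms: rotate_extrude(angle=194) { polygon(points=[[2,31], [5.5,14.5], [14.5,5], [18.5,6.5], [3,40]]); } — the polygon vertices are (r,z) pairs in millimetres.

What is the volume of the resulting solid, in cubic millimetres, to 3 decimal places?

Profile (r,z), 5 vertices: (2,31) (5.5,14.5) (14.5,5) (18.5,6.5) (3,40)
edge 0: (2,31)→(5.5,14.5)  cross = 2·14.5 − 5.5·31 = -141.5000; (r_i+r_j)·cross = 7.5·-141.5000 = -1061.2500
edge 1: (5.5,14.5)→(14.5,5)  cross = 5.5·5 − 14.5·14.5 = -182.7500; (r_i+r_j)·cross = 20·-182.7500 = -3655.0000
edge 2: (14.5,5)→(18.5,6.5)  cross = 14.5·6.5 − 18.5·5 = 1.7500; (r_i+r_j)·cross = 33·1.7500 = 57.7500
edge 3: (18.5,6.5)→(3,40)  cross = 18.5·40 − 3·6.5 = 720.5000; (r_i+r_j)·cross = 21.5·720.5000 = 15490.7500
edge 4: (3,40)→(2,31)  cross = 3·31 − 2·40 = 13.0000; (r_i+r_j)·cross = 5·13.0000 = 65.0000
Σcross = 411.0000 → A = |Σcross|/2 = 205.5000 mm²
Σ(r_i+r_j)·cross = 10897.2500 → first moment M = |Σ|/6 = 1816.2083
R_c = M/A = 1816.2083/205.5000 = 8.8380 mm
θ = 194° = 3.385939 rad
V = θ·R_c·A = 3.385939·8.8380·205.5000 = 6149.570 mm³

Volume = 6149.570 mm³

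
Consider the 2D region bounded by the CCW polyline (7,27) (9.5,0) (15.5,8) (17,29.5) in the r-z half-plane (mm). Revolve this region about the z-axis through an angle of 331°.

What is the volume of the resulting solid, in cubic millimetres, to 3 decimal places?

Volume = 13641.878 mm³

Profile (r,z), 4 vertices: (7,27) (9.5,0) (15.5,8) (17,29.5)
edge 0: (7,27)→(9.5,0)  cross = 7·0 − 9.5·27 = -256.5000; (r_i+r_j)·cross = 16.5·-256.5000 = -4232.2500
edge 1: (9.5,0)→(15.5,8)  cross = 9.5·8 − 15.5·0 = 76.0000; (r_i+r_j)·cross = 25·76.0000 = 1900.0000
edge 2: (15.5,8)→(17,29.5)  cross = 15.5·29.5 − 17·8 = 321.2500; (r_i+r_j)·cross = 32.5·321.2500 = 10440.6250
edge 3: (17,29.5)→(7,27)  cross = 17·27 − 7·29.5 = 252.5000; (r_i+r_j)·cross = 24·252.5000 = 6060.0000
Σcross = 393.2500 → A = |Σcross|/2 = 196.6250 mm²
Σ(r_i+r_j)·cross = 14168.3750 → first moment M = |Σ|/6 = 2361.3958
R_c = M/A = 2361.3958/196.6250 = 12.0096 mm
θ = 331° = 5.777040 rad
V = θ·R_c·A = 5.777040·12.0096·196.6250 = 13641.878 mm³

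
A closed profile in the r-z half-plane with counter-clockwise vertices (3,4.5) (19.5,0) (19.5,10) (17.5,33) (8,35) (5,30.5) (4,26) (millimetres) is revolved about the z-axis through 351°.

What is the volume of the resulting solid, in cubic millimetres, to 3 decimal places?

Volume = 33081.864 mm³

Profile (r,z), 7 vertices: (3,4.5) (19.5,0) (19.5,10) (17.5,33) (8,35) (5,30.5) (4,26)
edge 0: (3,4.5)→(19.5,0)  cross = 3·0 − 19.5·4.5 = -87.7500; (r_i+r_j)·cross = 22.5·-87.7500 = -1974.3750
edge 1: (19.5,0)→(19.5,10)  cross = 19.5·10 − 19.5·0 = 195.0000; (r_i+r_j)·cross = 39·195.0000 = 7605.0000
edge 2: (19.5,10)→(17.5,33)  cross = 19.5·33 − 17.5·10 = 468.5000; (r_i+r_j)·cross = 37·468.5000 = 17334.5000
edge 3: (17.5,33)→(8,35)  cross = 17.5·35 − 8·33 = 348.5000; (r_i+r_j)·cross = 25.5·348.5000 = 8886.7500
edge 4: (8,35)→(5,30.5)  cross = 8·30.5 − 5·35 = 69.0000; (r_i+r_j)·cross = 13·69.0000 = 897.0000
edge 5: (5,30.5)→(4,26)  cross = 5·26 − 4·30.5 = 8.0000; (r_i+r_j)·cross = 9·8.0000 = 72.0000
edge 6: (4,26)→(3,4.5)  cross = 4·4.5 − 3·26 = -60.0000; (r_i+r_j)·cross = 7·-60.0000 = -420.0000
Σcross = 941.2500 → A = |Σcross|/2 = 470.6250 mm²
Σ(r_i+r_j)·cross = 32400.8750 → first moment M = |Σ|/6 = 5400.1458
R_c = M/A = 5400.1458/470.6250 = 11.4744 mm
θ = 351° = 6.126106 rad
V = θ·R_c·A = 6.126106·11.4744·470.6250 = 33081.864 mm³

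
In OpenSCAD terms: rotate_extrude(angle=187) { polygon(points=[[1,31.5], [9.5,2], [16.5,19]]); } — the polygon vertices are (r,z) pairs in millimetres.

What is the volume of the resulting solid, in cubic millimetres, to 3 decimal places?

Profile (r,z), 3 vertices: (1,31.5) (9.5,2) (16.5,19)
edge 0: (1,31.5)→(9.5,2)  cross = 1·2 − 9.5·31.5 = -297.2500; (r_i+r_j)·cross = 10.5·-297.2500 = -3121.1250
edge 1: (9.5,2)→(16.5,19)  cross = 9.5·19 − 16.5·2 = 147.5000; (r_i+r_j)·cross = 26·147.5000 = 3835.0000
edge 2: (16.5,19)→(1,31.5)  cross = 16.5·31.5 − 1·19 = 500.7500; (r_i+r_j)·cross = 17.5·500.7500 = 8763.1250
Σcross = 351.0000 → A = |Σcross|/2 = 175.5000 mm²
Σ(r_i+r_j)·cross = 9477.0000 → first moment M = |Σ|/6 = 1579.5000
R_c = M/A = 1579.5000/175.5000 = 9.0000 mm
θ = 187° = 3.263766 rad
V = θ·R_c·A = 3.263766·9.0000·175.5000 = 5155.118 mm³

Volume = 5155.118 mm³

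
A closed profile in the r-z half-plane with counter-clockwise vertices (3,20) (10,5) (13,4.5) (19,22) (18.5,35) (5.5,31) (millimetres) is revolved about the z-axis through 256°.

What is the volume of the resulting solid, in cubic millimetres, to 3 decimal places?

Volume = 16765.959 mm³

Profile (r,z), 6 vertices: (3,20) (10,5) (13,4.5) (19,22) (18.5,35) (5.5,31)
edge 0: (3,20)→(10,5)  cross = 3·5 − 10·20 = -185.0000; (r_i+r_j)·cross = 13·-185.0000 = -2405.0000
edge 1: (10,5)→(13,4.5)  cross = 10·4.5 − 13·5 = -20.0000; (r_i+r_j)·cross = 23·-20.0000 = -460.0000
edge 2: (13,4.5)→(19,22)  cross = 13·22 − 19·4.5 = 200.5000; (r_i+r_j)·cross = 32·200.5000 = 6416.0000
edge 3: (19,22)→(18.5,35)  cross = 19·35 − 18.5·22 = 258.0000; (r_i+r_j)·cross = 37.5·258.0000 = 9675.0000
edge 4: (18.5,35)→(5.5,31)  cross = 18.5·31 − 5.5·35 = 381.0000; (r_i+r_j)·cross = 24·381.0000 = 9144.0000
edge 5: (5.5,31)→(3,20)  cross = 5.5·20 − 3·31 = 17.0000; (r_i+r_j)·cross = 8.5·17.0000 = 144.5000
Σcross = 651.5000 → A = |Σcross|/2 = 325.7500 mm²
Σ(r_i+r_j)·cross = 22514.5000 → first moment M = |Σ|/6 = 3752.4167
R_c = M/A = 3752.4167/325.7500 = 11.5193 mm
θ = 256° = 4.468043 rad
V = θ·R_c·A = 4.468043·11.5193·325.7500 = 16765.959 mm³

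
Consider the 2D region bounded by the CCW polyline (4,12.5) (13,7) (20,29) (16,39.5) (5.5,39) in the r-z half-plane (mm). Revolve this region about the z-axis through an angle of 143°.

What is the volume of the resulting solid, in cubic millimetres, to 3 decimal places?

Profile (r,z), 5 vertices: (4,12.5) (13,7) (20,29) (16,39.5) (5.5,39)
edge 0: (4,12.5)→(13,7)  cross = 4·7 − 13·12.5 = -134.5000; (r_i+r_j)·cross = 17·-134.5000 = -2286.5000
edge 1: (13,7)→(20,29)  cross = 13·29 − 20·7 = 237.0000; (r_i+r_j)·cross = 33·237.0000 = 7821.0000
edge 2: (20,29)→(16,39.5)  cross = 20·39.5 − 16·29 = 326.0000; (r_i+r_j)·cross = 36·326.0000 = 11736.0000
edge 3: (16,39.5)→(5.5,39)  cross = 16·39 − 5.5·39.5 = 406.7500; (r_i+r_j)·cross = 21.5·406.7500 = 8745.1250
edge 4: (5.5,39)→(4,12.5)  cross = 5.5·12.5 − 4·39 = -87.2500; (r_i+r_j)·cross = 9.5·-87.2500 = -828.8750
Σcross = 748.0000 → A = |Σcross|/2 = 374.0000 mm²
Σ(r_i+r_j)·cross = 25186.7500 → first moment M = |Σ|/6 = 4197.7917
R_c = M/A = 4197.7917/374.0000 = 11.2240 mm
θ = 143° = 2.495821 rad
V = θ·R_c·A = 2.495821·11.2240·374.0000 = 10476.936 mm³

Volume = 10476.936 mm³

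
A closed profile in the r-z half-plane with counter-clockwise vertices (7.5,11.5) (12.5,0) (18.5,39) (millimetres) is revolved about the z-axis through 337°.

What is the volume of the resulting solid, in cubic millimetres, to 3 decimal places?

Volume = 9963.701 mm³

Profile (r,z), 3 vertices: (7.5,11.5) (12.5,0) (18.5,39)
edge 0: (7.5,11.5)→(12.5,0)  cross = 7.5·0 − 12.5·11.5 = -143.7500; (r_i+r_j)·cross = 20·-143.7500 = -2875.0000
edge 1: (12.5,0)→(18.5,39)  cross = 12.5·39 − 18.5·0 = 487.5000; (r_i+r_j)·cross = 31·487.5000 = 15112.5000
edge 2: (18.5,39)→(7.5,11.5)  cross = 18.5·11.5 − 7.5·39 = -79.7500; (r_i+r_j)·cross = 26·-79.7500 = -2073.5000
Σcross = 264.0000 → A = |Σcross|/2 = 132.0000 mm²
Σ(r_i+r_j)·cross = 10164.0000 → first moment M = |Σ|/6 = 1694.0000
R_c = M/A = 1694.0000/132.0000 = 12.8333 mm
θ = 337° = 5.881760 rad
V = θ·R_c·A = 5.881760·12.8333·132.0000 = 9963.701 mm³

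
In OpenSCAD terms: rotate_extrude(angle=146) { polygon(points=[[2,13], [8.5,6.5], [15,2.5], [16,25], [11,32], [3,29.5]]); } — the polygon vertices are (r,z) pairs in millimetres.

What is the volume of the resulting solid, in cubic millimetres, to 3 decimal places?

Volume = 7248.459 mm³

Profile (r,z), 6 vertices: (2,13) (8.5,6.5) (15,2.5) (16,25) (11,32) (3,29.5)
edge 0: (2,13)→(8.5,6.5)  cross = 2·6.5 − 8.5·13 = -97.5000; (r_i+r_j)·cross = 10.5·-97.5000 = -1023.7500
edge 1: (8.5,6.5)→(15,2.5)  cross = 8.5·2.5 − 15·6.5 = -76.2500; (r_i+r_j)·cross = 23.5·-76.2500 = -1791.8750
edge 2: (15,2.5)→(16,25)  cross = 15·25 − 16·2.5 = 335.0000; (r_i+r_j)·cross = 31·335.0000 = 10385.0000
edge 3: (16,25)→(11,32)  cross = 16·32 − 11·25 = 237.0000; (r_i+r_j)·cross = 27·237.0000 = 6399.0000
edge 4: (11,32)→(3,29.5)  cross = 11·29.5 − 3·32 = 228.5000; (r_i+r_j)·cross = 14·228.5000 = 3199.0000
edge 5: (3,29.5)→(2,13)  cross = 3·13 − 2·29.5 = -20.0000; (r_i+r_j)·cross = 5·-20.0000 = -100.0000
Σcross = 606.7500 → A = |Σcross|/2 = 303.3750 mm²
Σ(r_i+r_j)·cross = 17067.3750 → first moment M = |Σ|/6 = 2844.5625
R_c = M/A = 2844.5625/303.3750 = 9.3764 mm
θ = 146° = 2.548181 rad
V = θ·R_c·A = 2.548181·9.3764·303.3750 = 7248.459 mm³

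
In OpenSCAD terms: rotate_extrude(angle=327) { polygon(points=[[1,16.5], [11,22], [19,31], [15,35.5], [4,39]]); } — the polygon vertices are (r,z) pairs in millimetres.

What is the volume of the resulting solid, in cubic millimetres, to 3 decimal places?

Volume = 10892.242 mm³

Profile (r,z), 5 vertices: (1,16.5) (11,22) (19,31) (15,35.5) (4,39)
edge 0: (1,16.5)→(11,22)  cross = 1·22 − 11·16.5 = -159.5000; (r_i+r_j)·cross = 12·-159.5000 = -1914.0000
edge 1: (11,22)→(19,31)  cross = 11·31 − 19·22 = -77.0000; (r_i+r_j)·cross = 30·-77.0000 = -2310.0000
edge 2: (19,31)→(15,35.5)  cross = 19·35.5 − 15·31 = 209.5000; (r_i+r_j)·cross = 34·209.5000 = 7123.0000
edge 3: (15,35.5)→(4,39)  cross = 15·39 − 4·35.5 = 443.0000; (r_i+r_j)·cross = 19·443.0000 = 8417.0000
edge 4: (4,39)→(1,16.5)  cross = 4·16.5 − 1·39 = 27.0000; (r_i+r_j)·cross = 5·27.0000 = 135.0000
Σcross = 443.0000 → A = |Σcross|/2 = 221.5000 mm²
Σ(r_i+r_j)·cross = 11451.0000 → first moment M = |Σ|/6 = 1908.5000
R_c = M/A = 1908.5000/221.5000 = 8.6163 mm
θ = 327° = 5.707227 rad
V = θ·R_c·A = 5.707227·8.6163·221.5000 = 10892.242 mm³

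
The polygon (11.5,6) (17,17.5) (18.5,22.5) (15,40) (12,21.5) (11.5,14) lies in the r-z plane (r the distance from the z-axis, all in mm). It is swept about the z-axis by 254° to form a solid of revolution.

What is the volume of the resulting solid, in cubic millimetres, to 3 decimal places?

Volume = 7512.042 mm³

Profile (r,z), 6 vertices: (11.5,6) (17,17.5) (18.5,22.5) (15,40) (12,21.5) (11.5,14)
edge 0: (11.5,6)→(17,17.5)  cross = 11.5·17.5 − 17·6 = 99.2500; (r_i+r_j)·cross = 28.5·99.2500 = 2828.6250
edge 1: (17,17.5)→(18.5,22.5)  cross = 17·22.5 − 18.5·17.5 = 58.7500; (r_i+r_j)·cross = 35.5·58.7500 = 2085.6250
edge 2: (18.5,22.5)→(15,40)  cross = 18.5·40 − 15·22.5 = 402.5000; (r_i+r_j)·cross = 33.5·402.5000 = 13483.7500
edge 3: (15,40)→(12,21.5)  cross = 15·21.5 − 12·40 = -157.5000; (r_i+r_j)·cross = 27·-157.5000 = -4252.5000
edge 4: (12,21.5)→(11.5,14)  cross = 12·14 − 11.5·21.5 = -79.2500; (r_i+r_j)·cross = 23.5·-79.2500 = -1862.3750
edge 5: (11.5,14)→(11.5,6)  cross = 11.5·6 − 11.5·14 = -92.0000; (r_i+r_j)·cross = 23·-92.0000 = -2116.0000
Σcross = 231.7500 → A = |Σcross|/2 = 115.8750 mm²
Σ(r_i+r_j)·cross = 10167.1250 → first moment M = |Σ|/6 = 1694.5208
R_c = M/A = 1694.5208/115.8750 = 14.6237 mm
θ = 254° = 4.433136 rad
V = θ·R_c·A = 4.433136·14.6237·115.8750 = 7512.042 mm³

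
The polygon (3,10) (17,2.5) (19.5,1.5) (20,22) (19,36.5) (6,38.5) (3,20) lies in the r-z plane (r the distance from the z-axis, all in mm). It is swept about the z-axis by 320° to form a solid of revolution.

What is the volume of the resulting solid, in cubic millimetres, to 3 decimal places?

Volume = 33978.419 mm³

Profile (r,z), 7 vertices: (3,10) (17,2.5) (19.5,1.5) (20,22) (19,36.5) (6,38.5) (3,20)
edge 0: (3,10)→(17,2.5)  cross = 3·2.5 − 17·10 = -162.5000; (r_i+r_j)·cross = 20·-162.5000 = -3250.0000
edge 1: (17,2.5)→(19.5,1.5)  cross = 17·1.5 − 19.5·2.5 = -23.2500; (r_i+r_j)·cross = 36.5·-23.2500 = -848.6250
edge 2: (19.5,1.5)→(20,22)  cross = 19.5·22 − 20·1.5 = 399.0000; (r_i+r_j)·cross = 39.5·399.0000 = 15760.5000
edge 3: (20,22)→(19,36.5)  cross = 20·36.5 − 19·22 = 312.0000; (r_i+r_j)·cross = 39·312.0000 = 12168.0000
edge 4: (19,36.5)→(6,38.5)  cross = 19·38.5 − 6·36.5 = 512.5000; (r_i+r_j)·cross = 25·512.5000 = 12812.5000
edge 5: (6,38.5)→(3,20)  cross = 6·20 − 3·38.5 = 4.5000; (r_i+r_j)·cross = 9·4.5000 = 40.5000
edge 6: (3,20)→(3,10)  cross = 3·10 − 3·20 = -30.0000; (r_i+r_j)·cross = 6·-30.0000 = -180.0000
Σcross = 1012.2500 → A = |Σcross|/2 = 506.1250 mm²
Σ(r_i+r_j)·cross = 36502.8750 → first moment M = |Σ|/6 = 6083.8125
R_c = M/A = 6083.8125/506.1250 = 12.0204 mm
θ = 320° = 5.585054 rad
V = θ·R_c·A = 5.585054·12.0204·506.1250 = 33978.419 mm³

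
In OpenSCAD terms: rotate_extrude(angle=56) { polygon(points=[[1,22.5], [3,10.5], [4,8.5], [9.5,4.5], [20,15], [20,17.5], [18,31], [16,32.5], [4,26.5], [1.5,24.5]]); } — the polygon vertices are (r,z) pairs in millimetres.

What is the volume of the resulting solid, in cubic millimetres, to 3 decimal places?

Profile (r,z), 10 vertices: (1,22.5) (3,10.5) (4,8.5) (9.5,4.5) (20,15) (20,17.5) (18,31) (16,32.5) (4,26.5) (1.5,24.5)
edge 0: (1,22.5)→(3,10.5)  cross = 1·10.5 − 3·22.5 = -57.0000; (r_i+r_j)·cross = 4·-57.0000 = -228.0000
edge 1: (3,10.5)→(4,8.5)  cross = 3·8.5 − 4·10.5 = -16.5000; (r_i+r_j)·cross = 7·-16.5000 = -115.5000
edge 2: (4,8.5)→(9.5,4.5)  cross = 4·4.5 − 9.5·8.5 = -62.7500; (r_i+r_j)·cross = 13.5·-62.7500 = -847.1250
edge 3: (9.5,4.5)→(20,15)  cross = 9.5·15 − 20·4.5 = 52.5000; (r_i+r_j)·cross = 29.5·52.5000 = 1548.7500
edge 4: (20,15)→(20,17.5)  cross = 20·17.5 − 20·15 = 50.0000; (r_i+r_j)·cross = 40·50.0000 = 2000.0000
edge 5: (20,17.5)→(18,31)  cross = 20·31 − 18·17.5 = 305.0000; (r_i+r_j)·cross = 38·305.0000 = 11590.0000
edge 6: (18,31)→(16,32.5)  cross = 18·32.5 − 16·31 = 89.0000; (r_i+r_j)·cross = 34·89.0000 = 3026.0000
edge 7: (16,32.5)→(4,26.5)  cross = 16·26.5 − 4·32.5 = 294.0000; (r_i+r_j)·cross = 20·294.0000 = 5880.0000
edge 8: (4,26.5)→(1.5,24.5)  cross = 4·24.5 − 1.5·26.5 = 58.2500; (r_i+r_j)·cross = 5.5·58.2500 = 320.3750
edge 9: (1.5,24.5)→(1,22.5)  cross = 1.5·22.5 − 1·24.5 = 9.2500; (r_i+r_j)·cross = 2.5·9.2500 = 23.1250
Σcross = 721.7500 → A = |Σcross|/2 = 360.8750 mm²
Σ(r_i+r_j)·cross = 23197.6250 → first moment M = |Σ|/6 = 3866.2708
R_c = M/A = 3866.2708/360.8750 = 10.7136 mm
θ = 56° = 0.977384 rad
V = θ·R_c·A = 0.977384·10.7136·360.8750 = 3778.833 mm³

Volume = 3778.833 mm³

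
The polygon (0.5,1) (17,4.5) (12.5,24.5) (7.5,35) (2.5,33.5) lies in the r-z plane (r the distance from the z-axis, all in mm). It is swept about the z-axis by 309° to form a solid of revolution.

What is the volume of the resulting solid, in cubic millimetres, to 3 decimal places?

Volume = 15315.413 mm³

Profile (r,z), 5 vertices: (0.5,1) (17,4.5) (12.5,24.5) (7.5,35) (2.5,33.5)
edge 0: (0.5,1)→(17,4.5)  cross = 0.5·4.5 − 17·1 = -14.7500; (r_i+r_j)·cross = 17.5·-14.7500 = -258.1250
edge 1: (17,4.5)→(12.5,24.5)  cross = 17·24.5 − 12.5·4.5 = 360.2500; (r_i+r_j)·cross = 29.5·360.2500 = 10627.3750
edge 2: (12.5,24.5)→(7.5,35)  cross = 12.5·35 − 7.5·24.5 = 253.7500; (r_i+r_j)·cross = 20·253.7500 = 5075.0000
edge 3: (7.5,35)→(2.5,33.5)  cross = 7.5·33.5 − 2.5·35 = 163.7500; (r_i+r_j)·cross = 10·163.7500 = 1637.5000
edge 4: (2.5,33.5)→(0.5,1)  cross = 2.5·1 − 0.5·33.5 = -14.2500; (r_i+r_j)·cross = 3·-14.2500 = -42.7500
Σcross = 748.7500 → A = |Σcross|/2 = 374.3750 mm²
Σ(r_i+r_j)·cross = 17039.0000 → first moment M = |Σ|/6 = 2839.8333
R_c = M/A = 2839.8333/374.3750 = 7.5855 mm
θ = 309° = 5.393067 rad
V = θ·R_c·A = 5.393067·7.5855·374.3750 = 15315.413 mm³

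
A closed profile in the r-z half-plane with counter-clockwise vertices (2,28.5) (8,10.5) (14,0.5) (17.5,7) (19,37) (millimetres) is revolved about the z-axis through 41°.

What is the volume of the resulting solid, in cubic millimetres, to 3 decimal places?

Profile (r,z), 5 vertices: (2,28.5) (8,10.5) (14,0.5) (17.5,7) (19,37)
edge 0: (2,28.5)→(8,10.5)  cross = 2·10.5 − 8·28.5 = -207.0000; (r_i+r_j)·cross = 10·-207.0000 = -2070.0000
edge 1: (8,10.5)→(14,0.5)  cross = 8·0.5 − 14·10.5 = -143.0000; (r_i+r_j)·cross = 22·-143.0000 = -3146.0000
edge 2: (14,0.5)→(17.5,7)  cross = 14·7 − 17.5·0.5 = 89.2500; (r_i+r_j)·cross = 31.5·89.2500 = 2811.3750
edge 3: (17.5,7)→(19,37)  cross = 17.5·37 − 19·7 = 514.5000; (r_i+r_j)·cross = 36.5·514.5000 = 18779.2500
edge 4: (19,37)→(2,28.5)  cross = 19·28.5 − 2·37 = 467.5000; (r_i+r_j)·cross = 21·467.5000 = 9817.5000
Σcross = 721.2500 → A = |Σcross|/2 = 360.6250 mm²
Σ(r_i+r_j)·cross = 26192.1250 → first moment M = |Σ|/6 = 4365.3542
R_c = M/A = 4365.3542/360.6250 = 12.1050 mm
θ = 41° = 0.715585 rad
V = θ·R_c·A = 0.715585·12.1050·360.6250 = 3123.782 mm³

Volume = 3123.782 mm³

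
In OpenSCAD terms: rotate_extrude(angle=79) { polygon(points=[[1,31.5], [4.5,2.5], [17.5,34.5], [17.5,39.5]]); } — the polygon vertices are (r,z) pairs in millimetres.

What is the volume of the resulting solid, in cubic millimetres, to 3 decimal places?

Volume = 3267.091 mm³

Profile (r,z), 4 vertices: (1,31.5) (4.5,2.5) (17.5,34.5) (17.5,39.5)
edge 0: (1,31.5)→(4.5,2.5)  cross = 1·2.5 − 4.5·31.5 = -139.2500; (r_i+r_j)·cross = 5.5·-139.2500 = -765.8750
edge 1: (4.5,2.5)→(17.5,34.5)  cross = 4.5·34.5 − 17.5·2.5 = 111.5000; (r_i+r_j)·cross = 22·111.5000 = 2453.0000
edge 2: (17.5,34.5)→(17.5,39.5)  cross = 17.5·39.5 − 17.5·34.5 = 87.5000; (r_i+r_j)·cross = 35·87.5000 = 3062.5000
edge 3: (17.5,39.5)→(1,31.5)  cross = 17.5·31.5 − 1·39.5 = 511.7500; (r_i+r_j)·cross = 18.5·511.7500 = 9467.3750
Σcross = 571.5000 → A = |Σcross|/2 = 285.7500 mm²
Σ(r_i+r_j)·cross = 14217.0000 → first moment M = |Σ|/6 = 2369.5000
R_c = M/A = 2369.5000/285.7500 = 8.2922 mm
θ = 79° = 1.378810 rad
V = θ·R_c·A = 1.378810·8.2922·285.7500 = 3267.091 mm³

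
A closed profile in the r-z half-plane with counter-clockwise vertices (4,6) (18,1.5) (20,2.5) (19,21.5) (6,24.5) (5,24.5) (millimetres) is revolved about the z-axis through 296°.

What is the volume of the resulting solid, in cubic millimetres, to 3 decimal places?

Volume = 18351.544 mm³

Profile (r,z), 6 vertices: (4,6) (18,1.5) (20,2.5) (19,21.5) (6,24.5) (5,24.5)
edge 0: (4,6)→(18,1.5)  cross = 4·1.5 − 18·6 = -102.0000; (r_i+r_j)·cross = 22·-102.0000 = -2244.0000
edge 1: (18,1.5)→(20,2.5)  cross = 18·2.5 − 20·1.5 = 15.0000; (r_i+r_j)·cross = 38·15.0000 = 570.0000
edge 2: (20,2.5)→(19,21.5)  cross = 20·21.5 − 19·2.5 = 382.5000; (r_i+r_j)·cross = 39·382.5000 = 14917.5000
edge 3: (19,21.5)→(6,24.5)  cross = 19·24.5 − 6·21.5 = 336.5000; (r_i+r_j)·cross = 25·336.5000 = 8412.5000
edge 4: (6,24.5)→(5,24.5)  cross = 6·24.5 − 5·24.5 = 24.5000; (r_i+r_j)·cross = 11·24.5000 = 269.5000
edge 5: (5,24.5)→(4,6)  cross = 5·6 − 4·24.5 = -68.0000; (r_i+r_j)·cross = 9·-68.0000 = -612.0000
Σcross = 588.5000 → A = |Σcross|/2 = 294.2500 mm²
Σ(r_i+r_j)·cross = 21313.5000 → first moment M = |Σ|/6 = 3552.2500
R_c = M/A = 3552.2500/294.2500 = 12.0722 mm
θ = 296° = 5.166175 rad
V = θ·R_c·A = 5.166175·12.0722·294.2500 = 18351.544 mm³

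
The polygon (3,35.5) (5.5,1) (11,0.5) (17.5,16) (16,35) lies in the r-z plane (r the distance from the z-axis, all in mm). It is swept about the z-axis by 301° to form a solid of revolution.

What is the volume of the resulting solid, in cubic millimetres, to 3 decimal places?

Volume = 20782.722 mm³

Profile (r,z), 5 vertices: (3,35.5) (5.5,1) (11,0.5) (17.5,16) (16,35)
edge 0: (3,35.5)→(5.5,1)  cross = 3·1 − 5.5·35.5 = -192.2500; (r_i+r_j)·cross = 8.5·-192.2500 = -1634.1250
edge 1: (5.5,1)→(11,0.5)  cross = 5.5·0.5 − 11·1 = -8.2500; (r_i+r_j)·cross = 16.5·-8.2500 = -136.1250
edge 2: (11,0.5)→(17.5,16)  cross = 11·16 − 17.5·0.5 = 167.2500; (r_i+r_j)·cross = 28.5·167.2500 = 4766.6250
edge 3: (17.5,16)→(16,35)  cross = 17.5·35 − 16·16 = 356.5000; (r_i+r_j)·cross = 33.5·356.5000 = 11942.7500
edge 4: (16,35)→(3,35.5)  cross = 16·35.5 − 3·35 = 463.0000; (r_i+r_j)·cross = 19·463.0000 = 8797.0000
Σcross = 786.2500 → A = |Σcross|/2 = 393.1250 mm²
Σ(r_i+r_j)·cross = 23736.1250 → first moment M = |Σ|/6 = 3956.0208
R_c = M/A = 3956.0208/393.1250 = 10.0630 mm
θ = 301° = 5.253441 rad
V = θ·R_c·A = 5.253441·10.0630·393.1250 = 20782.722 mm³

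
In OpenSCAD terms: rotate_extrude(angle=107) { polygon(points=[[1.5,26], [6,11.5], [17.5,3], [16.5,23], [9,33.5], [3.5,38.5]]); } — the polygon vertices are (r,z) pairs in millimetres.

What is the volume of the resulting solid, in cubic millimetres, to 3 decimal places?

Profile (r,z), 6 vertices: (1.5,26) (6,11.5) (17.5,3) (16.5,23) (9,33.5) (3.5,38.5)
edge 0: (1.5,26)→(6,11.5)  cross = 1.5·11.5 − 6·26 = -138.7500; (r_i+r_j)·cross = 7.5·-138.7500 = -1040.6250
edge 1: (6,11.5)→(17.5,3)  cross = 6·3 − 17.5·11.5 = -183.2500; (r_i+r_j)·cross = 23.5·-183.2500 = -4306.3750
edge 2: (17.5,3)→(16.5,23)  cross = 17.5·23 − 16.5·3 = 353.0000; (r_i+r_j)·cross = 34·353.0000 = 12002.0000
edge 3: (16.5,23)→(9,33.5)  cross = 16.5·33.5 − 9·23 = 345.7500; (r_i+r_j)·cross = 25.5·345.7500 = 8816.6250
edge 4: (9,33.5)→(3.5,38.5)  cross = 9·38.5 − 3.5·33.5 = 229.2500; (r_i+r_j)·cross = 12.5·229.2500 = 2865.6250
edge 5: (3.5,38.5)→(1.5,26)  cross = 3.5·26 − 1.5·38.5 = 33.2500; (r_i+r_j)·cross = 5·33.2500 = 166.2500
Σcross = 639.2500 → A = |Σcross|/2 = 319.6250 mm²
Σ(r_i+r_j)·cross = 18503.5000 → first moment M = |Σ|/6 = 3083.9167
R_c = M/A = 3083.9167/319.6250 = 9.6485 mm
θ = 107° = 1.867502 rad
V = θ·R_c·A = 1.867502·9.6485·319.6250 = 5759.221 mm³

Volume = 5759.221 mm³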